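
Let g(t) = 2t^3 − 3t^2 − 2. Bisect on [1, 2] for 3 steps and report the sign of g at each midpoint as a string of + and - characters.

m = 1.5, g(m) = -2 (−); new bracket [1.5, 2]
m = 1.75, g(m) = -0.46875 (−); new bracket [1.75, 2]
m = 1.875, g(m) = 0.636719 (+); new bracket [1.75, 1.875]

--+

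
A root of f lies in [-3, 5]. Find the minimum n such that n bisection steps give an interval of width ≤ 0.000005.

Width after n steps is 8/2^n. Need 2^n ≥ 8/0.000005 = 1600000.
2^20 = 1048576 < 1600000 ≤ 2^21 = 2097152, so n = 21.

21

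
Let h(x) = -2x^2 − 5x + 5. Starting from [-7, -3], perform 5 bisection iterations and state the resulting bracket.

m = -5, h(m) = -20 (−); new bracket [-5, -3]
m = -4, h(m) = -7 (−); new bracket [-4, -3]
m = -3.5, h(m) = -2 (−); new bracket [-3.5, -3]
m = -3.25, h(m) = 0.125 (+); new bracket [-3.5, -3.25]
m = -3.375, h(m) = -0.9062 (−); new bracket [-3.375, -3.25]

[-3.375, -3.25]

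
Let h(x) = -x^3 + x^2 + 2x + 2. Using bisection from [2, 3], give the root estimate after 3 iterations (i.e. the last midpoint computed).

x = 2.5 gives h = -2.375, negative; keep [2, 2.5]
x = 2.25 gives h = 0.171875, positive; keep [2.25, 2.5]
x = 2.375 gives h = -1.005859, negative; keep [2.25, 2.375]

2.375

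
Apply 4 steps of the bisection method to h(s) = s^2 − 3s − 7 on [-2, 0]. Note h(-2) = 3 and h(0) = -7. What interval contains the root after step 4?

s = -1 gives h = -3, negative; keep [-2, -1]
s = -1.5 gives h = -0.25, negative; keep [-2, -1.5]
s = -1.75 gives h = 1.3125, positive; keep [-1.75, -1.5]
s = -1.625 gives h = 0.5156, positive; keep [-1.625, -1.5]

[-1.625, -1.5]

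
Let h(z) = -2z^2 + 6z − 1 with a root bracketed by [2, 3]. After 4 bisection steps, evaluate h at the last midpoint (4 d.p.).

midpoint 2.5: h = 1.5 > 0 → [2.5, 3]
midpoint 2.75: h = 0.375 > 0 → [2.75, 3]
midpoint 2.875: h = -0.28125 < 0 → [2.75, 2.875]
midpoint 2.8125: h = 0.0547 > 0 → [2.8125, 2.875]

0.0547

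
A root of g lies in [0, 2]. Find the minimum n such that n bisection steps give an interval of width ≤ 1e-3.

11

Width after n steps is 2/2^n. Need 2^n ≥ 2/1e-3 = 2000.
2^10 = 1024 < 2000 ≤ 2^11 = 2048, so n = 11.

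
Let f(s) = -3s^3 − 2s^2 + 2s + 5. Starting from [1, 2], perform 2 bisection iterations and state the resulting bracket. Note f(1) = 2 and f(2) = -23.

[1, 1.25]

s = 1.5 gives f = -6.625, negative; keep [1, 1.5]
s = 1.25 gives f = -1.484375, negative; keep [1, 1.25]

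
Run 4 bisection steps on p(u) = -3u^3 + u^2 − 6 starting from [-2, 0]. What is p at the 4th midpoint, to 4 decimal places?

-0.4629

m = -1, p(m) = -2 (−); new bracket [-2, -1]
m = -1.5, p(m) = 6.375 (+); new bracket [-1.5, -1]
m = -1.25, p(m) = 1.421875 (+); new bracket [-1.25, -1]
m = -1.125, p(m) = -0.4629 (−); new bracket [-1.25, -1.125]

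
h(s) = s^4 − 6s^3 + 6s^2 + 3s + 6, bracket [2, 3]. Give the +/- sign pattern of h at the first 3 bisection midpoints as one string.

-+-

midpoint 2.5: h = -3.6875 < 0 → [2, 2.5]
midpoint 2.25: h = 0.410156 > 0 → [2.25, 2.5]
midpoint 2.375: h = -1.593506 < 0 → [2.25, 2.375]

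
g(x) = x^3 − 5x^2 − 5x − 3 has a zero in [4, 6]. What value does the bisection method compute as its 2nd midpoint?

5.5

x = 5 gives g = -28, negative; keep [5, 6]
x = 5.5 gives g = -15.375, negative; keep [5.5, 6]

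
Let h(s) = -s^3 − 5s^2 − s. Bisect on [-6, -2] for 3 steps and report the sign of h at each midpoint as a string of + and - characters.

h(-4) = -12 < 0, so the root lies in [-6, -4]
h(-5) = 5 > 0, so the root lies in [-5, -4]
h(-4.5) = -5.625 < 0, so the root lies in [-5, -4.5]

-+-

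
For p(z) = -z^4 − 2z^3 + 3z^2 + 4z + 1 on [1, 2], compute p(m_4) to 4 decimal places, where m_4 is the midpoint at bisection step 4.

midpoint 1.5: p = 1.9375 > 0 → [1.5, 2]
midpoint 1.75: p = -2.910156 < 0 → [1.5, 1.75]
midpoint 1.625: p = -0.133057 < 0 → [1.5, 1.625]
midpoint 1.5625: p = 0.9844 > 0 → [1.5625, 1.625]

0.9844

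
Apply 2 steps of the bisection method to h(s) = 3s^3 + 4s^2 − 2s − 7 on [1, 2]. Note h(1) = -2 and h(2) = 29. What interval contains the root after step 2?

midpoint 1.5: h = 9.125 > 0 → [1, 1.5]
midpoint 1.25: h = 2.609375 > 0 → [1, 1.25]

[1, 1.25]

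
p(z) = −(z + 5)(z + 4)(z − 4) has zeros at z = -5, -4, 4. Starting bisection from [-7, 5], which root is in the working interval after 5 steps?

m = -1, p(m) = 60 (+); new bracket [-1, 5]
m = 2, p(m) = 84 (+); new bracket [2, 5]
m = 3.5, p(m) = 31.875 (+); new bracket [3.5, 5]
m = 4.25, p(m) = -19.0781 (−); new bracket [3.5, 4.25]
m = 3.875, p(m) = 8.7363 (+); new bracket [3.875, 4.25]

4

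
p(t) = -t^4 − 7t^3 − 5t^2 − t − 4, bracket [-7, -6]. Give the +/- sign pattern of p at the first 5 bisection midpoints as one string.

--++-

t = -6.5 gives p = -71.4375, negative; keep [-6.5, -6]
t = -6.25 gives p = -9.957031, negative; keep [-6.25, -6]
t = -6.125 gives p = 15.607178, positive; keep [-6.25, -6.125]
t = -6.1875 gives p = 3.2344, positive; keep [-6.25, -6.1875]
t = -6.21875 gives p = -3.2574, negative; keep [-6.21875, -6.1875]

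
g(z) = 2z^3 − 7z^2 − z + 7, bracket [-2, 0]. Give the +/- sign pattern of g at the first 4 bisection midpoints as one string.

-+++

g(-1) = -1 < 0, so the root lies in [-1, 0]
g(-0.5) = 5.5 > 0, so the root lies in [-1, -0.5]
g(-0.75) = 2.96875 > 0, so the root lies in [-1, -0.75]
g(-0.875) = 1.1758 > 0, so the root lies in [-1, -0.875]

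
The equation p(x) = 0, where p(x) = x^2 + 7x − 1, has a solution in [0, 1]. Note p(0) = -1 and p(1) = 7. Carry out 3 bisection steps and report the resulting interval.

x = 0.5 gives p = 2.75, positive; keep [0, 0.5]
x = 0.25 gives p = 0.8125, positive; keep [0, 0.25]
x = 0.125 gives p = -0.109375, negative; keep [0.125, 0.25]

[0.125, 0.25]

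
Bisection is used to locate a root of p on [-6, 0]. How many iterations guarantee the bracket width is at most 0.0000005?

Width after n steps is 6/2^n. Need 2^n ≥ 6/0.0000005 = 12000000.
2^23 = 8388608 < 12000000 ≤ 2^24 = 16777216, so n = 24.

24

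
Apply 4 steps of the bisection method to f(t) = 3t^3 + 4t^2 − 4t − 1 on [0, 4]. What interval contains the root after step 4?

f(2) = 31 > 0, so the root lies in [0, 2]
f(1) = 2 > 0, so the root lies in [0, 1]
f(0.5) = -1.625 < 0, so the root lies in [0.5, 1]
f(0.75) = -0.4844 < 0, so the root lies in [0.75, 1]

[0.75, 1]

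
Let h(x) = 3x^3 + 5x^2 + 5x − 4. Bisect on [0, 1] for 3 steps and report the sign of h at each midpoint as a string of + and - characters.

+--

m = 0.5, h(m) = 0.125 (+); new bracket [0, 0.5]
m = 0.25, h(m) = -2.390625 (−); new bracket [0.25, 0.5]
m = 0.375, h(m) = -1.263672 (−); new bracket [0.375, 0.5]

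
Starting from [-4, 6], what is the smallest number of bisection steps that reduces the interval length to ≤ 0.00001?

20

Width after n steps is 10/2^n. Need 2^n ≥ 10/0.00001 = 1000000.
2^19 = 524288 < 1000000 ≤ 2^20 = 1048576, so n = 20.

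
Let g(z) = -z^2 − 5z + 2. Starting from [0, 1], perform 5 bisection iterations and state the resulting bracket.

g(0.5) = -0.75 < 0, so the root lies in [0, 0.5]
g(0.25) = 0.6875 > 0, so the root lies in [0.25, 0.5]
g(0.375) = -0.015625 < 0, so the root lies in [0.25, 0.375]
g(0.3125) = 0.3398 > 0, so the root lies in [0.3125, 0.375]
g(0.34375) = 0.1631 > 0, so the root lies in [0.34375, 0.375]

[0.34375, 0.375]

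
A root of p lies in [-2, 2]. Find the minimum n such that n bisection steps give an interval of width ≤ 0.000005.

Width after n steps is 4/2^n. Need 2^n ≥ 4/0.000005 = 800000.
2^19 = 524288 < 800000 ≤ 2^20 = 1048576, so n = 20.

20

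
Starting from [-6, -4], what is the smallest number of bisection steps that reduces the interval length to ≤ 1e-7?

Width after n steps is 2/2^n. Need 2^n ≥ 2/1e-7 = 20000000.
2^24 = 16777216 < 20000000 ≤ 2^25 = 33554432, so n = 25.

25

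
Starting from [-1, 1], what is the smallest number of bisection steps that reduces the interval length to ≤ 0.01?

Width after n steps is 2/2^n. Need 2^n ≥ 2/0.01 = 200.
2^7 = 128 < 200 ≤ 2^8 = 256, so n = 8.

8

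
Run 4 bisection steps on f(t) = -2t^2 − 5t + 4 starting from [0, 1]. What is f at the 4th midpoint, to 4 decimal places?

-0.3828

t = 0.5 gives f = 1, positive; keep [0.5, 1]
t = 0.75 gives f = -0.875, negative; keep [0.5, 0.75]
t = 0.625 gives f = 0.09375, positive; keep [0.625, 0.75]
t = 0.6875 gives f = -0.3828, negative; keep [0.625, 0.6875]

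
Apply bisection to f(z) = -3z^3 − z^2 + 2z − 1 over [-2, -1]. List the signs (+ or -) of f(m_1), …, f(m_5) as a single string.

f(-1.5) = 3.875 > 0, so the root lies in [-1.5, -1]
f(-1.25) = 0.796875 > 0, so the root lies in [-1.25, -1]
f(-1.125) = -0.244141 < 0, so the root lies in [-1.25, -1.125]
f(-1.1875) = 0.2385 > 0, so the root lies in [-1.1875, -1.125]
f(-1.15625) = -0.012 < 0, so the root lies in [-1.1875, -1.15625]

++-+-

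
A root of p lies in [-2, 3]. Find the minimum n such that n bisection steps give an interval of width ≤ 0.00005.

17

Width after n steps is 5/2^n. Need 2^n ≥ 5/0.00005 = 100000.
2^16 = 65536 < 100000 ≤ 2^17 = 131072, so n = 17.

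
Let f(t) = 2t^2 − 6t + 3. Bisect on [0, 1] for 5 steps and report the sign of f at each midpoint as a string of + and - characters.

+-+--

t = 0.5 gives f = 0.5, positive; keep [0.5, 1]
t = 0.75 gives f = -0.375, negative; keep [0.5, 0.75]
t = 0.625 gives f = 0.03125, positive; keep [0.625, 0.75]
t = 0.6875 gives f = -0.1797, negative; keep [0.625, 0.6875]
t = 0.65625 gives f = -0.0762, negative; keep [0.625, 0.65625]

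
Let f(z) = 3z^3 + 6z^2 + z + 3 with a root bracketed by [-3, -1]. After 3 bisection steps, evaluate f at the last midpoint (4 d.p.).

midpoint -2: f = 1 > 0 → [-3, -2]
midpoint -2.5: f = -8.875 < 0 → [-2.5, -2]
midpoint -2.25: f = -3.046875 < 0 → [-2.25, -2]

-3.0469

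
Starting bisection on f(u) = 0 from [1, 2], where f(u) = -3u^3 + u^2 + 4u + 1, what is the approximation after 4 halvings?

1.4375

f(1.5) = -0.875 < 0, so the root lies in [1, 1.5]
f(1.25) = 1.703125 > 0, so the root lies in [1.25, 1.5]
f(1.375) = 0.591797 > 0, so the root lies in [1.375, 1.5]
f(1.4375) = -0.095 < 0, so the root lies in [1.375, 1.4375]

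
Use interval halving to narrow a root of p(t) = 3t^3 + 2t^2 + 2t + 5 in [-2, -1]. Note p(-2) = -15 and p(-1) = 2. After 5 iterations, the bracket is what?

[-1.25, -1.21875]

m = -1.5, p(m) = -3.625 (−); new bracket [-1.5, -1]
m = -1.25, p(m) = -0.234375 (−); new bracket [-1.25, -1]
m = -1.125, p(m) = 1.009766 (+); new bracket [-1.25, -1.125]
m = -1.1875, p(m) = 0.4216 (+); new bracket [-1.25, -1.1875]
m = -1.21875, p(m) = 0.1024 (+); new bracket [-1.25, -1.21875]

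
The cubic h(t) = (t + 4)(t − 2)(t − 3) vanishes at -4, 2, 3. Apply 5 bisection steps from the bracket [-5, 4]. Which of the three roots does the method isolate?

m = -0.5, h(m) = 30.625 (+); new bracket [-5, -0.5]
m = -2.75, h(m) = 34.140625 (+); new bracket [-5, -2.75]
m = -3.875, h(m) = 5.048828 (+); new bracket [-5, -3.875]
m = -4.4375, h(m) = -20.947 (−); new bracket [-4.4375, -3.875]
m = -4.15625, h(m) = -6.8837 (−); new bracket [-4.15625, -3.875]

-4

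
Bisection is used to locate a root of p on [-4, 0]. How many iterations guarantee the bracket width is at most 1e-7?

26

Width after n steps is 4/2^n. Need 2^n ≥ 4/1e-7 = 40000000.
2^25 = 33554432 < 40000000 ≤ 2^26 = 67108864, so n = 26.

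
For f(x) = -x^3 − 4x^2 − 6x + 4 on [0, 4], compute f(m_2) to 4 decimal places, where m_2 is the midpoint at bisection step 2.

f(2) = -32 < 0, so the root lies in [0, 2]
f(1) = -7 < 0, so the root lies in [0, 1]

-7.0000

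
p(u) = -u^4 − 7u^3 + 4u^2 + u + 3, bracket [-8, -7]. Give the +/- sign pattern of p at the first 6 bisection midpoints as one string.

u = -7.5 gives p = 9.5625, positive; keep [-8, -7.5]
u = -7.75 gives p = -113.613281, negative; keep [-7.75, -7.5]
u = -7.625 gives p = -49.138916, negative; keep [-7.625, -7.5]
u = -7.5625 gives p = -19.0838, negative; keep [-7.5625, -7.5]
u = -7.53125 gives p = -4.5866, negative; keep [-7.53125, -7.5]
u = -7.515625 gives p = 2.5312, positive; keep [-7.53125, -7.515625]

+----+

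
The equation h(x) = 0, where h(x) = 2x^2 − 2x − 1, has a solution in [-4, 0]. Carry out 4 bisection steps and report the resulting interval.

[-0.5, -0.25]

midpoint -2: h = 11 > 0 → [-2, 0]
midpoint -1: h = 3 > 0 → [-1, 0]
midpoint -0.5: h = 0.5 > 0 → [-0.5, 0]
midpoint -0.25: h = -0.375 < 0 → [-0.5, -0.25]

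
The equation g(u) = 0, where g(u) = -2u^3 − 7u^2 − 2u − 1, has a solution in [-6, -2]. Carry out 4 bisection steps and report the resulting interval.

[-3.25, -3]

m = -4, g(m) = 23 (+); new bracket [-4, -2]
m = -3, g(m) = -4 (−); new bracket [-4, -3]
m = -3.5, g(m) = 6 (+); new bracket [-3.5, -3]
m = -3.25, g(m) = 0.2188 (+); new bracket [-3.25, -3]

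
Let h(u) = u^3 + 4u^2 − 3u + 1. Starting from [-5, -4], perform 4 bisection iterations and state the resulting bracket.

[-4.6875, -4.625]

u = -4.5 gives h = 4.375, positive; keep [-5, -4.5]
u = -4.75 gives h = -1.671875, negative; keep [-4.75, -4.5]
u = -4.625 gives h = 1.505859, positive; keep [-4.75, -4.625]
u = -4.6875 gives h = -0.0437, negative; keep [-4.6875, -4.625]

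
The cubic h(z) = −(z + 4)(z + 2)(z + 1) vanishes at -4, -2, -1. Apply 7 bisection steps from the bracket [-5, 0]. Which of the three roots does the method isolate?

-4

midpoint -2.5: h = -1.125 < 0 → [-5, -2.5]
midpoint -3.75: h = -1.203125 < 0 → [-5, -3.75]
midpoint -4.375: h = 3.005859 > 0 → [-4.375, -3.75]
midpoint -4.0625: h = 0.3948 > 0 → [-4.0625, -3.75]
midpoint -3.90625: h = -0.5194 < 0 → [-4.0625, -3.90625]
midpoint -3.984375: h = -0.0925 < 0 → [-4.0625, -3.984375]
midpoint -4.0234375: h = 0.1434 > 0 → [-4.0234375, -3.984375]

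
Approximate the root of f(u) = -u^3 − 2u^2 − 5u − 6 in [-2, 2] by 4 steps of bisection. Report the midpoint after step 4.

-1.25

m = 0, f(m) = -6 (−); new bracket [-2, 0]
m = -1, f(m) = -2 (−); new bracket [-2, -1]
m = -1.5, f(m) = 0.375 (+); new bracket [-1.5, -1]
m = -1.25, f(m) = -0.9219 (−); new bracket [-1.5, -1.25]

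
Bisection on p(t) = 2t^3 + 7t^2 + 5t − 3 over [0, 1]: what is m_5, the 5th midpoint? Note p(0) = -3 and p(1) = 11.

t = 0.5 gives p = 1.5, positive; keep [0, 0.5]
t = 0.25 gives p = -1.28125, negative; keep [0.25, 0.5]
t = 0.375 gives p = -0.035156, negative; keep [0.375, 0.5]
t = 0.4375 gives p = 0.6948, positive; keep [0.375, 0.4375]
t = 0.40625 gives p = 0.3206, positive; keep [0.375, 0.40625]

0.40625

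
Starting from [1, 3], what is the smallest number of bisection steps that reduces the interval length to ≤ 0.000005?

Width after n steps is 2/2^n. Need 2^n ≥ 2/0.000005 = 400000.
2^18 = 262144 < 400000 ≤ 2^19 = 524288, so n = 19.

19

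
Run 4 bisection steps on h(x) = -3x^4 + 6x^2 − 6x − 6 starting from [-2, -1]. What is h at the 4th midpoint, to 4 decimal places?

0.1420

h(-1.5) = 1.3125 > 0, so the root lies in [-2, -1.5]
h(-1.75) = -5.261719 < 0, so the root lies in [-1.75, -1.5]
h(-1.625) = -1.324951 < 0, so the root lies in [-1.625, -1.5]
h(-1.5625) = 0.142 > 0, so the root lies in [-1.625, -1.5625]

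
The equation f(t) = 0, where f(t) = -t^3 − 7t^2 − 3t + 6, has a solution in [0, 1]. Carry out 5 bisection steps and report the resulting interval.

[0.6875, 0.71875]

t = 0.5 gives f = 2.625, positive; keep [0.5, 1]
t = 0.75 gives f = -0.609375, negative; keep [0.5, 0.75]
t = 0.625 gives f = 1.146484, positive; keep [0.625, 0.75]
t = 0.6875 gives f = 0.304, positive; keep [0.6875, 0.75]
t = 0.71875 gives f = -0.1438, negative; keep [0.6875, 0.71875]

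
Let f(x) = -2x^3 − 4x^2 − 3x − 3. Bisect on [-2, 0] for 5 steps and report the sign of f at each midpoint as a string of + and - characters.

--+-+

m = -1, f(m) = -2 (−); new bracket [-2, -1]
m = -1.5, f(m) = -0.75 (−); new bracket [-2, -1.5]
m = -1.75, f(m) = 0.71875 (+); new bracket [-1.75, -1.5]
m = -1.625, f(m) = -0.1055 (−); new bracket [-1.75, -1.625]
m = -1.6875, f(m) = 0.2827 (+); new bracket [-1.6875, -1.625]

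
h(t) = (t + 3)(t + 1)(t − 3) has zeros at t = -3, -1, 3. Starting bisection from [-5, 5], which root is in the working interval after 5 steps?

3

midpoint 0: h = -9 < 0 → [0, 5]
midpoint 2.5: h = -9.625 < 0 → [2.5, 5]
midpoint 3.75: h = 24.046875 > 0 → [2.5, 3.75]
midpoint 3.125: h = 3.1582 > 0 → [2.5, 3.125]
midpoint 2.8125: h = -4.155 < 0 → [2.8125, 3.125]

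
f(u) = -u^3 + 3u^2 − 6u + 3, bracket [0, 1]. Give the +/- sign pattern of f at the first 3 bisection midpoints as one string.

+-+

u = 0.5 gives f = 0.625, positive; keep [0.5, 1]
u = 0.75 gives f = -0.234375, negative; keep [0.5, 0.75]
u = 0.625 gives f = 0.177734, positive; keep [0.625, 0.75]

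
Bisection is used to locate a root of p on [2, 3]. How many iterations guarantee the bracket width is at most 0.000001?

Width after n steps is 1/2^n. Need 2^n ≥ 1/0.000001 = 1000000.
2^19 = 524288 < 1000000 ≤ 2^20 = 1048576, so n = 20.

20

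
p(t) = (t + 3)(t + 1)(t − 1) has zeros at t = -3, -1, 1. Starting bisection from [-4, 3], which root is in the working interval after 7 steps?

t = -0.5 gives p = -1.875, negative; keep [-0.5, 3]
t = 1.25 gives p = 2.390625, positive; keep [-0.5, 1.25]
t = 0.375 gives p = -2.900391, negative; keep [0.375, 1.25]
t = 0.8125 gives p = -1.2957, negative; keep [0.8125, 1.25]
t = 1.03125 gives p = 0.2559, positive; keep [0.8125, 1.03125]
t = 0.921875 gives p = -0.5889, negative; keep [0.921875, 1.03125]
t = 0.9765625 gives p = -0.1842, negative; keep [0.9765625, 1.03125]

1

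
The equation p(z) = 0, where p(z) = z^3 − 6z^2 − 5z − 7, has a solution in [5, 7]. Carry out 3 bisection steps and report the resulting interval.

midpoint 6: p = -37 < 0 → [6, 7]
midpoint 6.5: p = -18.375 < 0 → [6.5, 7]
midpoint 6.75: p = -6.578125 < 0 → [6.75, 7]

[6.75, 7]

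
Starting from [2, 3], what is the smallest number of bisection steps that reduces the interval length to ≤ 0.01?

7

Width after n steps is 1/2^n. Need 2^n ≥ 1/0.01 = 100.
2^6 = 64 < 100 ≤ 2^7 = 128, so n = 7.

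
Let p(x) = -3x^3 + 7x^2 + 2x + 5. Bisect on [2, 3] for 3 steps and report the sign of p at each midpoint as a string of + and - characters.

m = 2.5, p(m) = 6.875 (+); new bracket [2.5, 3]
m = 2.75, p(m) = 1.046875 (+); new bracket [2.75, 3]
m = 2.875, p(m) = -2.681641 (−); new bracket [2.75, 2.875]

++-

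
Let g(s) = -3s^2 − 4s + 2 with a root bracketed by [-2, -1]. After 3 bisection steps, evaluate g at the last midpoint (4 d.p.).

g(-1.5) = 1.25 > 0, so the root lies in [-2, -1.5]
g(-1.75) = -0.1875 < 0, so the root lies in [-1.75, -1.5]
g(-1.625) = 0.578125 > 0, so the root lies in [-1.75, -1.625]

0.5781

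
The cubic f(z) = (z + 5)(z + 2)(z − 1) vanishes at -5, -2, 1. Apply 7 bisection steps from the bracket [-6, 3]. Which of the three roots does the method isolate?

f(-1.5) = -4.375 < 0, so the root lies in [-1.5, 3]
f(0.75) = -3.953125 < 0, so the root lies in [0.75, 3]
f(1.875) = 23.310547 > 0, so the root lies in [0.75, 1.875]
f(1.3125) = 6.5344 > 0, so the root lies in [0.75, 1.3125]
f(1.03125) = 0.5713 > 0, so the root lies in [0.75, 1.03125]
f(0.890625) = -1.8624 < 0, so the root lies in [0.890625, 1.03125]
f(0.9609375) = -0.6895 < 0, so the root lies in [0.9609375, 1.03125]

1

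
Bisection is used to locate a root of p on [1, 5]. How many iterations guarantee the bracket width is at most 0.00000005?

27

Width after n steps is 4/2^n. Need 2^n ≥ 4/0.00000005 = 80000000.
2^26 = 67108864 < 80000000 ≤ 2^27 = 134217728, so n = 27.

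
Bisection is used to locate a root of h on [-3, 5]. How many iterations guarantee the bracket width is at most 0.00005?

Width after n steps is 8/2^n. Need 2^n ≥ 8/0.00005 = 160000.
2^17 = 131072 < 160000 ≤ 2^18 = 262144, so n = 18.

18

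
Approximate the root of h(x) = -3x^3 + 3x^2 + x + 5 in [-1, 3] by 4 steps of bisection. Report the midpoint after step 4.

midpoint 1: h = 6 > 0 → [1, 3]
midpoint 2: h = -5 < 0 → [1, 2]
midpoint 1.5: h = 3.125 > 0 → [1.5, 2]
midpoint 1.75: h = -0.1406 < 0 → [1.5, 1.75]

1.75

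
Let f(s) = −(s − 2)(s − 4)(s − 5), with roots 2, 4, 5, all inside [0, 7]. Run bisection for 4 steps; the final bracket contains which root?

2

m = 3.5, f(m) = -1.125 (−); new bracket [0, 3.5]
m = 1.75, f(m) = 1.828125 (+); new bracket [1.75, 3.5]
m = 2.625, f(m) = -2.041016 (−); new bracket [1.75, 2.625]
m = 2.1875, f(m) = -0.9558 (−); new bracket [1.75, 2.1875]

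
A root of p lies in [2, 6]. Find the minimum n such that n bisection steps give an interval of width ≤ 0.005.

10

Width after n steps is 4/2^n. Need 2^n ≥ 4/0.005 = 800.
2^9 = 512 < 800 ≤ 2^10 = 1024, so n = 10.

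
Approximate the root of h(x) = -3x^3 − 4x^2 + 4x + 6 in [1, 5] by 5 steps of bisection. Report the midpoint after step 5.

m = 3, h(m) = -99 (−); new bracket [1, 3]
m = 2, h(m) = -26 (−); new bracket [1, 2]
m = 1.5, h(m) = -7.125 (−); new bracket [1, 1.5]
m = 1.25, h(m) = -1.1094 (−); new bracket [1, 1.25]
m = 1.125, h(m) = 1.166 (+); new bracket [1.125, 1.25]

1.125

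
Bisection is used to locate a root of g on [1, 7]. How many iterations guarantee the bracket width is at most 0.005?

11

Width after n steps is 6/2^n. Need 2^n ≥ 6/0.005 = 1200.
2^10 = 1024 < 1200 ≤ 2^11 = 2048, so n = 11.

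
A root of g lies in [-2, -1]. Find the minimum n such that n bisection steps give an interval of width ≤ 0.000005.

Width after n steps is 1/2^n. Need 2^n ≥ 1/0.000005 = 200000.
2^17 = 131072 < 200000 ≤ 2^18 = 262144, so n = 18.

18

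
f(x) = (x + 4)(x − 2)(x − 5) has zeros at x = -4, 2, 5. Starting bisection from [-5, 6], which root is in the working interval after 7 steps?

-4

m = 0.5, f(m) = 30.375 (+); new bracket [-5, 0.5]
m = -2.25, f(m) = 53.921875 (+); new bracket [-5, -2.25]
m = -3.625, f(m) = 18.193359 (+); new bracket [-5, -3.625]
m = -4.3125, f(m) = -18.3704 (−); new bracket [-4.3125, -3.625]
m = -3.96875, f(m) = 1.6729 (+); new bracket [-4.3125, -3.96875]
m = -4.140625, f(m) = -7.8932 (−); new bracket [-4.140625, -3.96875]
m = -4.0546875, f(m) = -2.9981 (−); new bracket [-4.0546875, -3.96875]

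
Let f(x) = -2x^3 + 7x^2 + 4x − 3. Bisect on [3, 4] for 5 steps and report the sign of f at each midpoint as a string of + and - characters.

midpoint 3.5: f = 11 > 0 → [3.5, 4]
midpoint 3.75: f = 4.96875 > 0 → [3.75, 4]
midpoint 3.875: f = 1.238281 > 0 → [3.875, 4]
midpoint 3.9375: f = -0.8159 < 0 → [3.875, 3.9375]
midpoint 3.90625: f = 0.2272 > 0 → [3.90625, 3.9375]

+++-+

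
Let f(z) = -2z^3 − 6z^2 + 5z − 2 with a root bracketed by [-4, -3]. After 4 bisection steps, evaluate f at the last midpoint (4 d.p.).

-1.7407

m = -3.5, f(m) = -7.25 (−); new bracket [-4, -3.5]
m = -3.75, f(m) = 0.34375 (+); new bracket [-3.75, -3.5]
m = -3.625, f(m) = -3.699219 (−); new bracket [-3.75, -3.625]
m = -3.6875, f(m) = -1.7407 (−); new bracket [-3.75, -3.6875]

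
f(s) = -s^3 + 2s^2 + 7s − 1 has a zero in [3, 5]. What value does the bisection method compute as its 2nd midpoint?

f(4) = -5 < 0, so the root lies in [3, 4]
f(3.5) = 5.125 > 0, so the root lies in [3.5, 4]

3.5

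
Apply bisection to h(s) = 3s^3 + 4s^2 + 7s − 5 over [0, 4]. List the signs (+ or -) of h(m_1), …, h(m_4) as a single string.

++-+

midpoint 2: h = 49 > 0 → [0, 2]
midpoint 1: h = 9 > 0 → [0, 1]
midpoint 0.5: h = -0.125 < 0 → [0.5, 1]
midpoint 0.75: h = 3.7656 > 0 → [0.5, 0.75]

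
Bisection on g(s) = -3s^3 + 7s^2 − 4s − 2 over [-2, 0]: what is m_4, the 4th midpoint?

m = -1, g(m) = 12 (+); new bracket [-1, 0]
m = -0.5, g(m) = 2.125 (+); new bracket [-0.5, 0]
m = -0.25, g(m) = -0.515625 (−); new bracket [-0.5, -0.25]
m = -0.375, g(m) = 0.6426 (+); new bracket [-0.375, -0.25]

-0.375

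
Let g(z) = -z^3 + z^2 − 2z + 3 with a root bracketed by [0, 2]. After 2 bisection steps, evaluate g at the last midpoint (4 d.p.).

z = 1 gives g = 1, positive; keep [1, 2]
z = 1.5 gives g = -1.125, negative; keep [1, 1.5]

-1.1250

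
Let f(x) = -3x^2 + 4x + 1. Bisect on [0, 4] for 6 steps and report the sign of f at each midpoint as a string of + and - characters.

-++---

f(2) = -3 < 0, so the root lies in [0, 2]
f(1) = 2 > 0, so the root lies in [1, 2]
f(1.5) = 0.25 > 0, so the root lies in [1.5, 2]
f(1.75) = -1.1875 < 0, so the root lies in [1.5, 1.75]
f(1.625) = -0.4219 < 0, so the root lies in [1.5, 1.625]
f(1.5625) = -0.0742 < 0, so the root lies in [1.5, 1.5625]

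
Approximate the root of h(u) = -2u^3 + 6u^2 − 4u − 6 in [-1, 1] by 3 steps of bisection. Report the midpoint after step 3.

u = 0 gives h = -6, negative; keep [-1, 0]
u = -0.5 gives h = -2.25, negative; keep [-1, -0.5]
u = -0.75 gives h = 1.21875, positive; keep [-0.75, -0.5]

-0.75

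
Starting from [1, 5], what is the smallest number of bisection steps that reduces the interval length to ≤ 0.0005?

Width after n steps is 4/2^n. Need 2^n ≥ 4/0.0005 = 8000.
2^12 = 4096 < 8000 ≤ 2^13 = 8192, so n = 13.

13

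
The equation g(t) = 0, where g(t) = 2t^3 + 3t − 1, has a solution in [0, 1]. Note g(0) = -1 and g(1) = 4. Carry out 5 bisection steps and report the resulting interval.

[0.3125, 0.34375]

g(0.5) = 0.75 > 0, so the root lies in [0, 0.5]
g(0.25) = -0.21875 < 0, so the root lies in [0.25, 0.5]
g(0.375) = 0.230469 > 0, so the root lies in [0.25, 0.375]
g(0.3125) = -0.0015 < 0, so the root lies in [0.3125, 0.375]
g(0.34375) = 0.1125 > 0, so the root lies in [0.3125, 0.34375]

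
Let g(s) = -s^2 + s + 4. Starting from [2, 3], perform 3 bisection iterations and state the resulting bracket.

[2.5, 2.625]

midpoint 2.5: g = 0.25 > 0 → [2.5, 3]
midpoint 2.75: g = -0.8125 < 0 → [2.5, 2.75]
midpoint 2.625: g = -0.265625 < 0 → [2.5, 2.625]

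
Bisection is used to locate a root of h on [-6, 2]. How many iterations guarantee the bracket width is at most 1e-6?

23

Width after n steps is 8/2^n. Need 2^n ≥ 8/1e-6 = 8000000.
2^22 = 4194304 < 8000000 ≤ 2^23 = 8388608, so n = 23.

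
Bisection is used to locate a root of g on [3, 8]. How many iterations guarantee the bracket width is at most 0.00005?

Width after n steps is 5/2^n. Need 2^n ≥ 5/0.00005 = 100000.
2^16 = 65536 < 100000 ≤ 2^17 = 131072, so n = 17.

17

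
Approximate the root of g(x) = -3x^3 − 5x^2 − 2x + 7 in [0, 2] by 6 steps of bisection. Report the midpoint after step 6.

0.84375

midpoint 1: g = -3 < 0 → [0, 1]
midpoint 0.5: g = 4.375 > 0 → [0.5, 1]
midpoint 0.75: g = 1.421875 > 0 → [0.75, 1]
midpoint 0.875: g = -0.5879 < 0 → [0.75, 0.875]
midpoint 0.8125: g = 0.4651 > 0 → [0.8125, 0.875]
midpoint 0.84375: g = -0.0491 < 0 → [0.8125, 0.84375]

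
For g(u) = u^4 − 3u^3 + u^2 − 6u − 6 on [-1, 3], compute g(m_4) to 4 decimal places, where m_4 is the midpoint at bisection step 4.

0.6445

u = 1 gives g = -13, negative; keep [-1, 1]
u = 0 gives g = -6, negative; keep [-1, 0]
u = -0.5 gives g = -2.3125, negative; keep [-1, -0.5]
u = -0.75 gives g = 0.6445, positive; keep [-0.75, -0.5]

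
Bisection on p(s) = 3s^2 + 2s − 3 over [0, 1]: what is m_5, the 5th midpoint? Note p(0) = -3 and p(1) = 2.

0.71875

s = 0.5 gives p = -1.25, negative; keep [0.5, 1]
s = 0.75 gives p = 0.1875, positive; keep [0.5, 0.75]
s = 0.625 gives p = -0.578125, negative; keep [0.625, 0.75]
s = 0.6875 gives p = -0.207, negative; keep [0.6875, 0.75]
s = 0.71875 gives p = -0.0127, negative; keep [0.71875, 0.75]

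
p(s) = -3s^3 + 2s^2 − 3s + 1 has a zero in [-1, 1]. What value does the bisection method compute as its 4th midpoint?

0.375

m = 0, p(m) = 1 (+); new bracket [0, 1]
m = 0.5, p(m) = -0.375 (−); new bracket [0, 0.5]
m = 0.25, p(m) = 0.328125 (+); new bracket [0.25, 0.5]
m = 0.375, p(m) = -0.002 (−); new bracket [0.25, 0.375]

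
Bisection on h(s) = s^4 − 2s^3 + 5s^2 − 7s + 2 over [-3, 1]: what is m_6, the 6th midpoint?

0.3125

s = -1 gives h = 17, positive; keep [-1, 1]
s = 0 gives h = 2, positive; keep [0, 1]
s = 0.5 gives h = -0.4375, negative; keep [0, 0.5]
s = 0.25 gives h = 0.5352, positive; keep [0.25, 0.5]
s = 0.375 gives h = -0.0076, negative; keep [0.25, 0.375]
s = 0.3125 gives h = 0.2493, positive; keep [0.3125, 0.375]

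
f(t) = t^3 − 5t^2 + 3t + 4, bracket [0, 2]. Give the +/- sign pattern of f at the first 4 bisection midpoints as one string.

midpoint 1: f = 3 > 0 → [1, 2]
midpoint 1.5: f = 0.625 > 0 → [1.5, 2]
midpoint 1.75: f = -0.703125 < 0 → [1.5, 1.75]
midpoint 1.625: f = -0.0371 < 0 → [1.5, 1.625]

++--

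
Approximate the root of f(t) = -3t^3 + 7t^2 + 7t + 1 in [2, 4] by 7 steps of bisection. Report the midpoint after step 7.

m = 3, f(m) = 4 (+); new bracket [3, 4]
m = 3.5, f(m) = -17.375 (−); new bracket [3, 3.5]
m = 3.25, f(m) = -5.296875 (−); new bracket [3, 3.25]
m = 3.125, f(m) = -0.3184 (−); new bracket [3, 3.125]
m = 3.0625, f(m) = 1.9211 (+); new bracket [3.0625, 3.125]
m = 3.09375, f(m) = 0.8217 (+); new bracket [3.09375, 3.125]
m = 3.109375, f(m) = 0.2568 (+); new bracket [3.109375, 3.125]

3.109375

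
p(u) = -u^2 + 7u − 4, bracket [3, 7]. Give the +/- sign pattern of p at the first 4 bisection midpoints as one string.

++-+

u = 5 gives p = 6, positive; keep [5, 7]
u = 6 gives p = 2, positive; keep [6, 7]
u = 6.5 gives p = -0.75, negative; keep [6, 6.5]
u = 6.25 gives p = 0.6875, positive; keep [6.25, 6.5]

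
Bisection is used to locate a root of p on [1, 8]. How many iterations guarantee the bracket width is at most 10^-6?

Width after n steps is 7/2^n. Need 2^n ≥ 7/10^-6 = 7000000.
2^22 = 4194304 < 7000000 ≤ 2^23 = 8388608, so n = 23.

23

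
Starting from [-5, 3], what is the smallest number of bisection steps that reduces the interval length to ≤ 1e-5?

Width after n steps is 8/2^n. Need 2^n ≥ 8/1e-5 = 800000.
2^19 = 524288 < 800000 ≤ 2^20 = 1048576, so n = 20.

20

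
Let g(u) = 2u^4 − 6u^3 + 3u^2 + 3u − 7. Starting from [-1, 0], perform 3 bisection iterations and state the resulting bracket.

[-1, -0.875]

midpoint -0.5: g = -6.875 < 0 → [-1, -0.5]
midpoint -0.75: g = -4.398438 < 0 → [-1, -0.75]
midpoint -0.875: g = -2.13623 < 0 → [-1, -0.875]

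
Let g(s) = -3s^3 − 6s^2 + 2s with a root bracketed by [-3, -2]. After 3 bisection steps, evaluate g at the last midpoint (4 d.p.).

m = -2.5, g(m) = 4.375 (+); new bracket [-2.5, -2]
m = -2.25, g(m) = -0.703125 (−); new bracket [-2.5, -2.25]
m = -2.375, g(m) = 1.595703 (+); new bracket [-2.375, -2.25]

1.5957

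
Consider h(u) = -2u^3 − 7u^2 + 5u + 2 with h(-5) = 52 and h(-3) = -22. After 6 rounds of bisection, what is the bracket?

[-4.0625, -4.03125]

m = -4, h(m) = -2 (−); new bracket [-5, -4]
m = -4.5, h(m) = 20 (+); new bracket [-4.5, -4]
m = -4.25, h(m) = 7.84375 (+); new bracket [-4.25, -4]
m = -4.125, h(m) = 2.6445 (+); new bracket [-4.125, -4]
m = -4.0625, h(m) = 0.2544 (+); new bracket [-4.0625, -4]
m = -4.03125, h(m) = -0.8896 (−); new bracket [-4.0625, -4.03125]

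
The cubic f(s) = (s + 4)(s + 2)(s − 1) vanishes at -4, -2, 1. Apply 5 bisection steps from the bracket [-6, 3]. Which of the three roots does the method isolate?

1

midpoint -1.5: f = -3.125 < 0 → [-1.5, 3]
midpoint 0.75: f = -3.265625 < 0 → [0.75, 3]
midpoint 1.875: f = 19.919922 > 0 → [0.75, 1.875]
midpoint 1.3125: f = 5.4993 > 0 → [0.75, 1.3125]
midpoint 1.03125: f = 0.4766 > 0 → [0.75, 1.03125]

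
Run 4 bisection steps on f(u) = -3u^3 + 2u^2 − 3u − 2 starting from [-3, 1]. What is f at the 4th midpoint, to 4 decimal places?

-1.0781

m = -1, f(m) = 6 (+); new bracket [-1, 1]
m = 0, f(m) = -2 (−); new bracket [-1, 0]
m = -0.5, f(m) = 0.375 (+); new bracket [-0.5, 0]
m = -0.25, f(m) = -1.0781 (−); new bracket [-0.5, -0.25]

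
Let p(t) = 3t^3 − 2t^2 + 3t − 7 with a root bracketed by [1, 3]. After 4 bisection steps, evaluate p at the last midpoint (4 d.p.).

1.1426

p(2) = 15 > 0, so the root lies in [1, 2]
p(1.5) = 3.125 > 0, so the root lies in [1, 1.5]
p(1.25) = -0.515625 < 0, so the root lies in [1.25, 1.5]
p(1.375) = 1.1426 > 0, so the root lies in [1.25, 1.375]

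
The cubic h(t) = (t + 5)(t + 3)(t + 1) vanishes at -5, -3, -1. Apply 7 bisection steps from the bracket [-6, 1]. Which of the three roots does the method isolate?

-1

t = -2.5 gives h = -1.875, negative; keep [-2.5, 1]
t = -0.75 gives h = 2.390625, positive; keep [-2.5, -0.75]
t = -1.625 gives h = -2.900391, negative; keep [-1.625, -0.75]
t = -1.1875 gives h = -1.2957, negative; keep [-1.1875, -0.75]
t = -0.96875 gives h = 0.2559, positive; keep [-1.1875, -0.96875]
t = -1.078125 gives h = -0.5889, negative; keep [-1.078125, -0.96875]
t = -1.0234375 gives h = -0.1842, negative; keep [-1.0234375, -0.96875]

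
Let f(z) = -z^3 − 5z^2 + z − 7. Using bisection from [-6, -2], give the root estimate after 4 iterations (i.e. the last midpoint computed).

f(-4) = -27 < 0, so the root lies in [-6, -4]
f(-5) = -12 < 0, so the root lies in [-6, -5]
f(-5.5) = 2.625 > 0, so the root lies in [-5.5, -5]
f(-5.25) = -5.3594 < 0, so the root lies in [-5.5, -5.25]

-5.25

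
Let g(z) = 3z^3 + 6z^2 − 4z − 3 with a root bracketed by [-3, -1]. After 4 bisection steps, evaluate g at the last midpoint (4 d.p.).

0.1543

midpoint -2: g = 5 > 0 → [-3, -2]
midpoint -2.5: g = -2.375 < 0 → [-2.5, -2]
midpoint -2.25: g = 2.203125 > 0 → [-2.5, -2.25]
midpoint -2.375: g = 0.1543 > 0 → [-2.5, -2.375]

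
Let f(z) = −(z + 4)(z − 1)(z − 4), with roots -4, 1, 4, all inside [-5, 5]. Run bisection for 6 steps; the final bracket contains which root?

z = 0 gives f = -16, negative; keep [-5, 0]
z = -2.5 gives f = -34.125, negative; keep [-5, -2.5]
z = -3.75 gives f = -9.203125, negative; keep [-5, -3.75]
z = -4.375 gives f = 16.8809, positive; keep [-4.375, -3.75]
z = -4.0625 gives f = 2.551, positive; keep [-4.0625, -3.75]
z = -3.90625 gives f = -3.6366, negative; keep [-4.0625, -3.90625]

-4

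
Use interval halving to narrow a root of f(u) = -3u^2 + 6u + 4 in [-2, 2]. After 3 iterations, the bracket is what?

midpoint 0: f = 4 > 0 → [-2, 0]
midpoint -1: f = -5 < 0 → [-1, 0]
midpoint -0.5: f = 0.25 > 0 → [-1, -0.5]

[-1, -0.5]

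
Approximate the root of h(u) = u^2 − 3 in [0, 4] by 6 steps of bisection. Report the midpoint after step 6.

midpoint 2: h = 1 > 0 → [0, 2]
midpoint 1: h = -2 < 0 → [1, 2]
midpoint 1.5: h = -0.75 < 0 → [1.5, 2]
midpoint 1.75: h = 0.0625 > 0 → [1.5, 1.75]
midpoint 1.625: h = -0.3594 < 0 → [1.625, 1.75]
midpoint 1.6875: h = -0.1523 < 0 → [1.6875, 1.75]

1.6875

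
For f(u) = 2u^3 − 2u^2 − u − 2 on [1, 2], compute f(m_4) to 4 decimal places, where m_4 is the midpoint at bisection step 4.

f(1.5) = -1.25 < 0, so the root lies in [1.5, 2]
f(1.75) = 0.84375 > 0, so the root lies in [1.5, 1.75]
f(1.625) = -0.324219 < 0, so the root lies in [1.625, 1.75]
f(1.6875) = 0.228 > 0, so the root lies in [1.625, 1.6875]

0.2280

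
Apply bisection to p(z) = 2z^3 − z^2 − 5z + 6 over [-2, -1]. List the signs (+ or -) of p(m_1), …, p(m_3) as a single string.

++-

midpoint -1.5: p = 4.5 > 0 → [-2, -1.5]
midpoint -1.75: p = 0.96875 > 0 → [-2, -1.75]
midpoint -1.875: p = -1.324219 < 0 → [-1.875, -1.75]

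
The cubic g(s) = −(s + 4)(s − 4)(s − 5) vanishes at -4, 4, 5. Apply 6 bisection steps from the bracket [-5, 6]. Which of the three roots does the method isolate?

-4

m = 0.5, g(m) = -70.875 (−); new bracket [-5, 0.5]
m = -2.25, g(m) = -79.296875 (−); new bracket [-5, -2.25]
m = -3.625, g(m) = -24.662109 (−); new bracket [-5, -3.625]
m = -4.3125, g(m) = 24.1907 (+); new bracket [-4.3125, -3.625]
m = -3.96875, g(m) = -2.2334 (−); new bracket [-4.3125, -3.96875]
m = -4.140625, g(m) = 10.464 (+); new bracket [-4.140625, -3.96875]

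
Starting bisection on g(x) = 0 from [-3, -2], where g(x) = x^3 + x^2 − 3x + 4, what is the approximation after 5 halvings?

-2.65625

midpoint -2.5: g = 2.125 > 0 → [-3, -2.5]
midpoint -2.75: g = -0.984375 < 0 → [-2.75, -2.5]
midpoint -2.625: g = 0.677734 > 0 → [-2.75, -2.625]
midpoint -2.6875: g = -0.1257 < 0 → [-2.6875, -2.625]
midpoint -2.65625: g = 0.2828 > 0 → [-2.6875, -2.65625]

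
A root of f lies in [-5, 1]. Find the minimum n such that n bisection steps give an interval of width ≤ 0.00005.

17

Width after n steps is 6/2^n. Need 2^n ≥ 6/0.00005 = 120000.
2^16 = 65536 < 120000 ≤ 2^17 = 131072, so n = 17.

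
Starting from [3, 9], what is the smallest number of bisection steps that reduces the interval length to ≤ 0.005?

Width after n steps is 6/2^n. Need 2^n ≥ 6/0.005 = 1200.
2^10 = 1024 < 1200 ≤ 2^11 = 2048, so n = 11.

11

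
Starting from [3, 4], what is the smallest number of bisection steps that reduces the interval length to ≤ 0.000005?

18

Width after n steps is 1/2^n. Need 2^n ≥ 1/0.000005 = 200000.
2^17 = 131072 < 200000 ≤ 2^18 = 262144, so n = 18.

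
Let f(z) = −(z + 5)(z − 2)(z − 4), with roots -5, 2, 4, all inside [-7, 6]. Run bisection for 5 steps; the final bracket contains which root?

m = -0.5, f(m) = -50.625 (−); new bracket [-7, -0.5]
m = -3.75, f(m) = -55.703125 (−); new bracket [-7, -3.75]
m = -5.375, f(m) = 25.927734 (+); new bracket [-5.375, -3.75]
m = -4.5625, f(m) = -24.5837 (−); new bracket [-5.375, -4.5625]
m = -4.96875, f(m) = -1.9532 (−); new bracket [-5.375, -4.96875]

-5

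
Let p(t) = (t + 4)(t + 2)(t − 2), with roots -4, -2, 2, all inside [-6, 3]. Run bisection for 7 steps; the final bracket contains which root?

2

p(-1.5) = -4.375 < 0, so the root lies in [-1.5, 3]
p(0.75) = -16.328125 < 0, so the root lies in [0.75, 3]
p(1.875) = -2.845703 < 0, so the root lies in [1.875, 3]
p(2.4375) = 12.4978 > 0, so the root lies in [1.875, 2.4375]
p(2.15625) = 3.998 > 0, so the root lies in [1.875, 2.15625]
p(2.015625) = 0.3774 > 0, so the root lies in [1.875, 2.015625]
p(1.9453125) = -1.2828 < 0, so the root lies in [1.9453125, 2.015625]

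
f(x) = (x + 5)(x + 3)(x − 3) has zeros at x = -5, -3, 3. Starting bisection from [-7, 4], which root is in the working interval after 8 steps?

3

m = -1.5, f(m) = -23.625 (−); new bracket [-1.5, 4]
m = 1.25, f(m) = -46.484375 (−); new bracket [1.25, 4]
m = 2.625, f(m) = -16.083984 (−); new bracket [2.625, 4]
m = 3.3125, f(m) = 16.3977 (+); new bracket [2.625, 3.3125]
m = 2.96875, f(m) = -1.4864 (−); new bracket [2.96875, 3.3125]
m = 3.140625, f(m) = 7.0296 (+); new bracket [2.96875, 3.140625]
m = 3.0546875, f(m) = 2.667 (+); new bracket [2.96875, 3.0546875]
m = 3.01171875, f(m) = 0.5644 (+); new bracket [2.96875, 3.01171875]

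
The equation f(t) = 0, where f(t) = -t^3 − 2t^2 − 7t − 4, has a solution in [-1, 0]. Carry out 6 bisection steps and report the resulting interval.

t = -0.5 gives f = -0.875, negative; keep [-1, -0.5]
t = -0.75 gives f = 0.546875, positive; keep [-0.75, -0.5]
t = -0.625 gives f = -0.162109, negative; keep [-0.75, -0.625]
t = -0.6875 gives f = 0.1921, positive; keep [-0.6875, -0.625]
t = -0.65625 gives f = 0.015, positive; keep [-0.65625, -0.625]
t = -0.640625 gives f = -0.0735, negative; keep [-0.65625, -0.640625]

[-0.65625, -0.640625]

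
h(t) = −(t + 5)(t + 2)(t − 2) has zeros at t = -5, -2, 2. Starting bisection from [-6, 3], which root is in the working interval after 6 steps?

2

midpoint -1.5: h = 6.125 > 0 → [-1.5, 3]
midpoint 0.75: h = 19.765625 > 0 → [0.75, 3]
midpoint 1.875: h = 3.330078 > 0 → [1.875, 3]
midpoint 2.4375: h = -14.4392 < 0 → [1.875, 2.4375]
midpoint 2.15625: h = -4.6474 < 0 → [1.875, 2.15625]
midpoint 2.015625: h = -0.4402 < 0 → [1.875, 2.015625]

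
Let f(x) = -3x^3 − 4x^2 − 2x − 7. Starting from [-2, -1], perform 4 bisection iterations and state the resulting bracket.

m = -1.5, f(m) = -2.875 (−); new bracket [-2, -1.5]
m = -1.75, f(m) = 0.328125 (+); new bracket [-1.75, -1.5]
m = -1.625, f(m) = -1.439453 (−); new bracket [-1.75, -1.625]
m = -1.6875, f(m) = -0.5994 (−); new bracket [-1.75, -1.6875]

[-1.75, -1.6875]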